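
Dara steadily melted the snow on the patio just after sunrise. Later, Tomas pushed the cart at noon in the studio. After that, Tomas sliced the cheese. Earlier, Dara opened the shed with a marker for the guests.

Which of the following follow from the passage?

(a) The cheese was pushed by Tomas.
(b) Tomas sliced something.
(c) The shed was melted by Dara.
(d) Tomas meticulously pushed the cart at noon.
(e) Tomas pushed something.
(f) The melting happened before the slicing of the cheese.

(a) Not entailed — Tomas pushed the cart, not the cheese; the cheese belongs to the slicing event.
(b) Entailed — this follows by dropping conjuncts from the slicing event's description.
(c) Not entailed — Dara melted the snow, not the shed; the shed belongs to the opening event.
(d) Not entailed — 'meticulously' adds information not in the original event.
(e) Entailed — dropping 'in the studio', 'at noon' and generalizing the patient leaves a sub-description the original still satisfies.
(f) Entailed — the narrative places the melting before the slicing.

(b), (e), (f)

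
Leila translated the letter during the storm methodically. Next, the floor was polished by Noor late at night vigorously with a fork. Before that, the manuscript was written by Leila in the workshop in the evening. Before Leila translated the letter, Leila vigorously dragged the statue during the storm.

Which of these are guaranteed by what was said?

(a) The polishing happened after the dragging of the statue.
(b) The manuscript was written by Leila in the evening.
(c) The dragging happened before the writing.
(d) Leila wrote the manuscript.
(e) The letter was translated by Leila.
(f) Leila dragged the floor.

(a) Entailed — the narrative places the dragging before the polishing.
(b) Entailed — the original entails any weakening of itself; this just drops 'in the workshop'.
(c) Not entailed — the narrative doesn't order the dragging relative to the writing.
(d) Entailed — this follows by dropping conjuncts from the writing event's description.
(e) Entailed — this follows by dropping conjuncts from the translating event's description.
(f) Not entailed — Leila dragged the statue, not the floor; the floor belongs to the polishing event.

(a), (b), (d), (e)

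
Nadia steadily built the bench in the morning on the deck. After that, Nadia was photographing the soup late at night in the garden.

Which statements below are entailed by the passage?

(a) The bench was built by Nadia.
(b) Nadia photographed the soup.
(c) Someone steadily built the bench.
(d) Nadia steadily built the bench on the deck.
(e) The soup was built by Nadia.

(a) Entailed — the original entails any weakening of itself; this just drops 'on the deck', 'in the morning', 'steadily'.
(b) Not entailed — 'was photographing' is progressive on an accomplishment; it does not entail the completed 'photographed'.
(c) Entailed — every conjunct here is already in the original building event.
(d) Entailed — this follows by dropping conjuncts from the building event's description.
(e) Not entailed — Nadia built the bench, not the soup; the soup belongs to the photographing event.

(a), (c), (d)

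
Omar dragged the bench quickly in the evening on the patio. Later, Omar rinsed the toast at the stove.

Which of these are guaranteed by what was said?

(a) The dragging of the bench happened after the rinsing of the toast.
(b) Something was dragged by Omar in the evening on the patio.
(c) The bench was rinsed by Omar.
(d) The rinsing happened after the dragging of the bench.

(a) Not entailed — the narrative places the dragging before the rinsing, not after.
(b) Entailed — dropping 'quickly' and generalizing the patient leaves a sub-description the original still satisfies.
(c) Not entailed — Omar rinsed the toast, not the bench; the bench belongs to the dragging event.
(d) Entailed — the narrative places the dragging before the rinsing.

(b), (d)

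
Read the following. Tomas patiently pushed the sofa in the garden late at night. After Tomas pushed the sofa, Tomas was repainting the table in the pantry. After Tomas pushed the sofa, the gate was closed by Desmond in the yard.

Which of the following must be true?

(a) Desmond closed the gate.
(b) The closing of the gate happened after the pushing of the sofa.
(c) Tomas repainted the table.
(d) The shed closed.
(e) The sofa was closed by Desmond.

(a) Entailed — every conjunct here is already in the original closing event.
(b) Entailed — the narrative places the pushing before the closing.
(c) Not entailed — 'was repainting' is progressive on an accomplishment; it does not entail the completed 'repainted'.
(d) Not entailed — the gate is what closed, not the shed.
(e) Not entailed — Desmond closed the gate, not the sofa; the sofa belongs to the pushing event.

(a), (b)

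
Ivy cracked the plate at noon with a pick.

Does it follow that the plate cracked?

yes

'Ivy cracked the plate' is the causative; it entails the inchoative 'the plate cracked'.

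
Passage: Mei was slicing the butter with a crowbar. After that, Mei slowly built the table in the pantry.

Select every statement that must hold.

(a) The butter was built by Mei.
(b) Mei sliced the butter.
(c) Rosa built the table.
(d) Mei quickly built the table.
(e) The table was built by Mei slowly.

(e)

(a) Not entailed — Mei built the table, not the butter; the butter belongs to the slicing event.
(b) Not entailed — 'was slicing' is progressive on an accomplishment; it does not entail the completed 'sliced'.
(c) Not entailed — the passage has Mei building the table, not Rosa.
(d) Not entailed — 'quickly' adds a manner not in (and inconsistent with) the original.
(e) Entailed — the original entails any weakening of itself; this just drops 'in the pantry'.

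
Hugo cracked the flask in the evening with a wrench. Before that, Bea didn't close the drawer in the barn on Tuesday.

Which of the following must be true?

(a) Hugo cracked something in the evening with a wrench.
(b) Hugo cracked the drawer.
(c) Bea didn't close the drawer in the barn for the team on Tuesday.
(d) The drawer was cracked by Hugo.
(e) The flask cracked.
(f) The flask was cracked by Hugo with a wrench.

(a), (c), (e), (f)

(a) Entailed — the original entails any weakening of itself; this just generalizes the patient.
(b) Not entailed — Hugo cracked the flask, not the drawer; the drawer belongs to the closing event.
(c) Entailed — under negation, adding a further restriction is entailed: if no such closing event occurred, none occurred for the team either.
(d) Not entailed — Hugo cracked the flask, not the drawer; the drawer belongs to the closing event.
(e) Entailed — 'Hugo cracked the flask' is causative; it entails the inchoative 'the flask cracked'.
(f) Entailed — every conjunct here is already in the original cracking event.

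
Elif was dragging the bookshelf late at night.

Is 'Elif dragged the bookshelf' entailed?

yes

'drag' is atelic; if Elif was dragging the bookshelf, then Elif dragged the bookshelf (for some time).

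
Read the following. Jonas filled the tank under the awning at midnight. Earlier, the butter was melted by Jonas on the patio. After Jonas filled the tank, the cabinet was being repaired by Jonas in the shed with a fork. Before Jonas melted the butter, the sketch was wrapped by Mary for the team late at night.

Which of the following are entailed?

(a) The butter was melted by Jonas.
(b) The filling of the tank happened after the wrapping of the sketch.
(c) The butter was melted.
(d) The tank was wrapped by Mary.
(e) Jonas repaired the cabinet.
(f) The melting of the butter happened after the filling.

(a), (b), (c)

(a) Entailed — dropping 'on the patio' leaves a sub-description the original still satisfies.
(b) Entailed — the narrative places the wrapping before the filling.
(c) Entailed — dropping 'on the patio' and generalizing the agent leaves a sub-description the original still satisfies.
(d) Not entailed — Mary wrapped the sketch, not the tank; the tank belongs to the filling event.
(e) Not entailed — 'was repairing' is progressive on an accomplishment; it does not entail the completed 'repaired'.
(f) Not entailed — the narrative places the melting before the filling, not after.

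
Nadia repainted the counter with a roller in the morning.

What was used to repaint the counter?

'with a roller' marks the instrument of the repainting event.

a roller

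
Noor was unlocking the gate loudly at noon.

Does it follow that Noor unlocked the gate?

no

'was unlocking' is progressive; for an accomplishment like 'unlock the gate', it doesn't entail completion.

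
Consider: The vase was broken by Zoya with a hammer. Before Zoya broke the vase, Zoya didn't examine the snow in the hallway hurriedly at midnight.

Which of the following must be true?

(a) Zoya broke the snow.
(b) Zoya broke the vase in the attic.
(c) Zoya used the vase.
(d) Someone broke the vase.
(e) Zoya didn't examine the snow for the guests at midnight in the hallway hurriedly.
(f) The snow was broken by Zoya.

(d), (e)

(a) Not entailed — Zoya broke the vase, not the snow; the snow belongs to the examining event.
(b) Not entailed — 'in the attic' adds information not in the original event.
(c) Not entailed — the vase is the patient, not an instrument — Zoya used a hammer.
(d) Entailed — dropping 'with a hammer' and generalizing the agent leaves a sub-description the original still satisfies.
(e) Entailed — under negation, adding a further restriction is entailed: if no such examining event occurred, none occurred for the guests either.
(f) Not entailed — Zoya broke the vase, not the snow; the snow belongs to the examining event.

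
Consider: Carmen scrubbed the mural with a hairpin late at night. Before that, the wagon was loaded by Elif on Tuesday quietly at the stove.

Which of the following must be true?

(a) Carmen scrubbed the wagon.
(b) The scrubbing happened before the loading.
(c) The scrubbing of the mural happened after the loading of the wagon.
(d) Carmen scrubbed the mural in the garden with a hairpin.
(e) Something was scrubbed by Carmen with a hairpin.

(c), (e)

(a) Not entailed — Carmen scrubbed the mural, not the wagon; the wagon belongs to the loading event.
(b) Not entailed — the narrative places the loading before the scrubbing, not after.
(c) Entailed — the narrative places the loading before the scrubbing.
(d) Not entailed — 'in the garden' adds information not in the original event.
(e) Entailed — the original entails any weakening of itself; this just drops 'late at night' and generalizes the patient.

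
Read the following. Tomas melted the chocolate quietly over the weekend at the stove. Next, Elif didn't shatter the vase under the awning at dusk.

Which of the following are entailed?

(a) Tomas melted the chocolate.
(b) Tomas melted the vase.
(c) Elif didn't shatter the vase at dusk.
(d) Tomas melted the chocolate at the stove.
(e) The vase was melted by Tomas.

(a) Entailed — the original entails any weakening of itself; this just drops 'over the weekend', 'at the stove', 'quietly'.
(b) Not entailed — Tomas melted the chocolate, not the vase; the vase belongs to the shattering event.
(c) Not entailed — dropping 'under the awning' under negation is not valid — the original leaves open that Elif shattered the vase some other way.
(d) Entailed — dropping 'over the weekend', 'quietly' leaves a sub-description the original still satisfies.
(e) Not entailed — Tomas melted the chocolate, not the vase; the vase belongs to the shattering event.

(a), (d)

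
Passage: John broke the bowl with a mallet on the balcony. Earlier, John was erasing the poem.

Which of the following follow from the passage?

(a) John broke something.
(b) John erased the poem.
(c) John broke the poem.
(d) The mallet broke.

(a)

(a) Entailed — every conjunct here is already in the original breaking event.
(b) Not entailed — 'was erasing' is progressive on an accomplishment; it does not entail the completed 'erased'.
(c) Not entailed — John broke the bowl, not the poem; the poem belongs to the erasing event.
(d) Not entailed — the bowl is what broke, not the mallet.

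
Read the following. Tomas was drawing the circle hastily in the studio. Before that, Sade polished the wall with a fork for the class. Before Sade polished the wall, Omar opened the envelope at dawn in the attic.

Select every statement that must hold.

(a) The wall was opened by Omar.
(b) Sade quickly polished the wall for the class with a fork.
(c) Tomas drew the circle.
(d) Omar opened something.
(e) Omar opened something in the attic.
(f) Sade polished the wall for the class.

(a) Not entailed — Omar opened the envelope, not the wall; the wall belongs to the polishing event.
(b) Not entailed — 'quickly' adds information not in the original event.
(c) Not entailed — 'was drawing' is progressive on an accomplishment; it does not entail the completed 'drew'.
(d) Entailed — the original entails any weakening of itself; this just drops 'at dawn', 'in the attic' and generalizes the patient.
(e) Entailed — every conjunct here is already in the original opening event.
(f) Entailed — the original entails any weakening of itself; this just drops 'with a fork'.

(d), (e), (f)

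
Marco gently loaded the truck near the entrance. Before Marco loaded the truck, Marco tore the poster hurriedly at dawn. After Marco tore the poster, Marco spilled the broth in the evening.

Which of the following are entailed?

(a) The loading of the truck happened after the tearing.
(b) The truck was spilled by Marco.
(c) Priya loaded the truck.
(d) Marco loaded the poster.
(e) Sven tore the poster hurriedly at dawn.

(a)

(a) Entailed — the narrative places the tearing before the loading.
(b) Not entailed — Marco spilled the broth, not the truck; the truck belongs to the loading event.
(c) Not entailed — the passage has Marco loading the truck, not Priya.
(d) Not entailed — Marco loaded the truck, not the poster; the poster belongs to the tearing event.
(e) Not entailed — the passage has Marco tearing the poster, not Sven.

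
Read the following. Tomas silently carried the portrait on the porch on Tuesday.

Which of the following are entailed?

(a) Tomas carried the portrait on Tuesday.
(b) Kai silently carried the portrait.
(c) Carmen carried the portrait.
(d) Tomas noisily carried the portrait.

(a) Entailed — the original entails any weakening of itself; this just drops 'silently', 'on the porch'.
(b) Not entailed — the passage has Tomas carrying the portrait, not Kai.
(c) Not entailed — the passage has Tomas carrying the portrait, not Carmen.
(d) Not entailed — 'noisily' adds a manner not in (and inconsistent with) the original.

(a)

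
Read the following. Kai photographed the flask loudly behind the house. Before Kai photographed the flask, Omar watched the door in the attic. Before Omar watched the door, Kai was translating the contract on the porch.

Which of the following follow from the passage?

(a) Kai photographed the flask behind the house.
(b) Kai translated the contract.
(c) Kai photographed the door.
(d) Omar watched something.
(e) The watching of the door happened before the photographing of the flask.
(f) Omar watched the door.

(a) Entailed — every conjunct here is already in the original photographing event.
(b) Not entailed — 'was translating' is progressive on an accomplishment; it does not entail the completed 'translated'.
(c) Not entailed — Kai photographed the flask, not the door; the door belongs to the watching event.
(d) Entailed — dropping 'in the attic' and generalizing the patient leaves a sub-description the original still satisfies.
(e) Entailed — the narrative places the watching before the photographing.
(f) Entailed — dropping 'in the attic' leaves a sub-description the original still satisfies.

(a), (d), (e), (f)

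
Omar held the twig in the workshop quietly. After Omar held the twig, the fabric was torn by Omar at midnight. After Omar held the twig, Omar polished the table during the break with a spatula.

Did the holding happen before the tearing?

The narrative orders the holding before the tearing.

yes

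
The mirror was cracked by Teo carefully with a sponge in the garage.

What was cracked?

'the mirror' marks the patient of the cracking event.

the mirror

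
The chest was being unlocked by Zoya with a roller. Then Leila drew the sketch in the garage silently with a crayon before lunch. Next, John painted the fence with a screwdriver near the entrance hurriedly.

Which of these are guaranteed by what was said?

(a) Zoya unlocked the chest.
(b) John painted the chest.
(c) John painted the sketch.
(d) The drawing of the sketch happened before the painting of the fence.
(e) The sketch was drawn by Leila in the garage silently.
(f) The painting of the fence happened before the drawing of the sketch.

(d), (e)

(a) Not entailed — 'was unlocking' is progressive on an accomplishment; it does not entail the completed 'unlocked'.
(b) Not entailed — John painted the fence, not the chest; the chest belongs to the unlocking event.
(c) Not entailed — John painted the fence, not the sketch; the sketch belongs to the drawing event.
(d) Entailed — the narrative places the drawing before the painting.
(e) Entailed — dropping 'before lunch', 'with a crayon' leaves a sub-description the original still satisfies.
(f) Not entailed — the narrative places the drawing before the painting, not after.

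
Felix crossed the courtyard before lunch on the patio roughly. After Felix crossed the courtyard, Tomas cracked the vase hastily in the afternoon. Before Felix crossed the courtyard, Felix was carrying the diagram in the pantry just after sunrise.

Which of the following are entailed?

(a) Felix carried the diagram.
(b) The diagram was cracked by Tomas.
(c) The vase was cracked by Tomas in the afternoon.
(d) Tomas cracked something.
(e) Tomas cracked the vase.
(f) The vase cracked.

(a) Entailed — 'carry' is an activity; 'was carrying' entails that some carrying happened, so 'carried' holds.
(b) Not entailed — Tomas cracked the vase, not the diagram; the diagram belongs to the carrying event.
(c) Entailed — every conjunct here is already in the original cracking event.
(d) Entailed — dropping 'in the afternoon', 'hastily' and generalizing the patient leaves a sub-description the original still satisfies.
(e) Entailed — this follows by dropping conjuncts from the cracking event's description.
(f) Entailed — 'Tomas cracked the vase' is causative; it entails the inchoative 'the vase cracked'.

(a), (c), (d), (e), (f)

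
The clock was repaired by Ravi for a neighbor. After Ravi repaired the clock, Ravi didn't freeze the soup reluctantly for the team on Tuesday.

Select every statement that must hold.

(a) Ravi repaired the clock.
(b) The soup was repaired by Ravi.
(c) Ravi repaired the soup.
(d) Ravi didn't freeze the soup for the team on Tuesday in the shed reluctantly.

(a), (d)

(a) Entailed — the original entails any weakening of itself; this just drops 'for a neighbor'.
(b) Not entailed — Ravi repaired the clock, not the soup; the soup belongs to the freezing event.
(c) Not entailed — Ravi repaired the clock, not the soup; the soup belongs to the freezing event.
(d) Entailed — under negation, adding a further restriction is entailed: if no such freezing event occurred, none occurred in the shed either.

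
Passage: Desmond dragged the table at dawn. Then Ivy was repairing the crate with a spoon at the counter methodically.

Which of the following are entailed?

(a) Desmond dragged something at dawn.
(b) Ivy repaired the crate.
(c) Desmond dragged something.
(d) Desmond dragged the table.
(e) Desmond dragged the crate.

(a), (c), (d)

(a) Entailed — the original entails any weakening of itself; this just generalizes the patient.
(b) Not entailed — 'was repairing' is progressive on an accomplishment; it does not entail the completed 'repaired'.
(c) Entailed — the original entails any weakening of itself; this just drops 'at dawn' and generalizes the patient.
(d) Entailed — every conjunct here is already in the original dragging event.
(e) Not entailed — Desmond dragged the table, not the crate; the crate belongs to the repairing event.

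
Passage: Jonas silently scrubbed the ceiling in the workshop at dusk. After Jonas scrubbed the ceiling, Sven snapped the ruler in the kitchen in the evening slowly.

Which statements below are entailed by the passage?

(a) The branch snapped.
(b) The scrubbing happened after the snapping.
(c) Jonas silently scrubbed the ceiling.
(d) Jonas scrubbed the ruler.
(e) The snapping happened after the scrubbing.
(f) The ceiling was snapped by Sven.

(c), (e)

(a) Not entailed — the ruler is what snapped, not the branch.
(b) Not entailed — the narrative places the scrubbing before the snapping, not after.
(c) Entailed — every conjunct here is already in the original scrubbing event.
(d) Not entailed — Jonas scrubbed the ceiling, not the ruler; the ruler belongs to the snapping event.
(e) Entailed — the narrative places the scrubbing before the snapping.
(f) Not entailed — Sven snapped the ruler, not the ceiling; the ceiling belongs to the scrubbing event.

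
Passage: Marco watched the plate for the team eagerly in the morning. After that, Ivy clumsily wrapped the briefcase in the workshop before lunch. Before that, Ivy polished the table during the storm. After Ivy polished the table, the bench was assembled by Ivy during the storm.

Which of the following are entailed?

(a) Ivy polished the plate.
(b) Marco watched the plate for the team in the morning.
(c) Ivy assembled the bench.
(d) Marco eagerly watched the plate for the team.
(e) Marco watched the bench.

(a) Not entailed — Ivy polished the table, not the plate; the plate belongs to the watching event.
(b) Entailed — every conjunct here is already in the original watching event.
(c) Entailed — the original entails any weakening of itself; this just drops 'during the storm'.
(d) Entailed — dropping 'in the morning' leaves a sub-description the original still satisfies.
(e) Not entailed — Marco watched the plate, not the bench; the bench belongs to the assembling event.

(b), (c), (d)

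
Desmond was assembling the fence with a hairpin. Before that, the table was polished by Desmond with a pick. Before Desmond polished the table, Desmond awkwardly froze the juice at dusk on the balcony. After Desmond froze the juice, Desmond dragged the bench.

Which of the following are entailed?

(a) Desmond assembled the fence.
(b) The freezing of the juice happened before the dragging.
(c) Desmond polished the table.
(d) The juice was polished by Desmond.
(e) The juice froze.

(a) Not entailed — 'was assembling' is progressive on an accomplishment; it does not entail the completed 'assembled'.
(b) Entailed — the narrative places the freezing before the dragging.
(c) Entailed — dropping 'with a pick' leaves a sub-description the original still satisfies.
(d) Not entailed — Desmond polished the table, not the juice; the juice belongs to the freezing event.
(e) Entailed — 'Desmond froze the juice' is causative; it entails the inchoative 'the juice froze'.

(b), (c), (e)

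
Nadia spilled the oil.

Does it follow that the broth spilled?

no

Nothing is said about any broth; only the oil is affected.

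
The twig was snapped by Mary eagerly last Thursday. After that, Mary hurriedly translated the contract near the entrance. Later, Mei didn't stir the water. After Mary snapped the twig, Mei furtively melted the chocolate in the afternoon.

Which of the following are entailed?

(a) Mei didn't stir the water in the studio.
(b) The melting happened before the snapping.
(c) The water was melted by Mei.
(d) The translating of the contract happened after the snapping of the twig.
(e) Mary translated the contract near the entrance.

(a), (d), (e)

(a) Entailed — under negation, adding a further restriction is entailed: if no such stirring event occurred, none occurred in the studio either.
(b) Not entailed — the narrative places the snapping before the melting, not after.
(c) Not entailed — Mei melted the chocolate, not the water; the water belongs to the stirring event.
(d) Entailed — the narrative places the snapping before the translating.
(e) Entailed — every conjunct here is already in the original translating event.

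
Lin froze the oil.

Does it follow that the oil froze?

yes

'Lin froze the oil' is the causative; it entails the inchoative 'the oil froze'.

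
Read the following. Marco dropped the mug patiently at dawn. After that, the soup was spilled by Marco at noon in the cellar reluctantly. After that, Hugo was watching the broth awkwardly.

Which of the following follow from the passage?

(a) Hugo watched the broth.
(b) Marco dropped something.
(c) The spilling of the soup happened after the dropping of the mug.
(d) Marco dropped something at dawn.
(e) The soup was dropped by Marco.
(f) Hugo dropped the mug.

(a) Entailed — 'watch' is an activity; 'was watching' entails that some watching happened, so 'watched' holds.
(b) Entailed — dropping 'patiently', 'at dawn' and generalizing the patient leaves a sub-description the original still satisfies.
(c) Entailed — the narrative places the dropping before the spilling.
(d) Entailed — the original entails any weakening of itself; this just drops 'patiently' and generalizes the patient.
(e) Not entailed — Marco dropped the mug, not the soup; the soup belongs to the spilling event.
(f) Not entailed — the passage has Marco dropping the mug, not Hugo.

(a), (b), (c), (d)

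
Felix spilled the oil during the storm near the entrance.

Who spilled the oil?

'Felix' marks the agent of the spilling event.

Felix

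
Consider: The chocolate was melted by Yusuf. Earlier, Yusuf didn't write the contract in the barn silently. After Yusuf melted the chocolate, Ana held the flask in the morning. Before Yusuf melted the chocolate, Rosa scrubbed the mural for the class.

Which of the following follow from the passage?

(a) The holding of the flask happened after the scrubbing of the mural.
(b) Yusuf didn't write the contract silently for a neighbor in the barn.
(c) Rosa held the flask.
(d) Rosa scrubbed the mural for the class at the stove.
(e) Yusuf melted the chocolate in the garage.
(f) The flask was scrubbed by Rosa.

(a) Entailed — the narrative places the scrubbing before the holding.
(b) Entailed — under negation, adding a further restriction is entailed: if no such writing event occurred, none occurred for a neighbor either.
(c) Not entailed — the passage has Ana holding the flask, not Rosa.
(d) Not entailed — 'at the stove' adds information not in the original event.
(e) Not entailed — 'in the garage' adds information not in the original event.
(f) Not entailed — Rosa scrubbed the mural, not the flask; the flask belongs to the holding event.

(a), (b)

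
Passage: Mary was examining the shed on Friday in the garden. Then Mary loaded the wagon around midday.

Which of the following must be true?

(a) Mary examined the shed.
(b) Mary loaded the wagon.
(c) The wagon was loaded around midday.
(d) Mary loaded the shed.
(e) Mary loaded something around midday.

(a) Entailed — 'examine' is an activity; 'was examining' entails that some examining happened, so 'examined' holds.
(b) Entailed — dropping 'around midday' leaves a sub-description the original still satisfies.
(c) Entailed — generalizing the agent leaves a sub-description the original still satisfies.
(d) Not entailed — Mary loaded the wagon, not the shed; the shed belongs to the examining event.
(e) Entailed — generalizing the patient leaves a sub-description the original still satisfies.

(a), (b), (c), (e)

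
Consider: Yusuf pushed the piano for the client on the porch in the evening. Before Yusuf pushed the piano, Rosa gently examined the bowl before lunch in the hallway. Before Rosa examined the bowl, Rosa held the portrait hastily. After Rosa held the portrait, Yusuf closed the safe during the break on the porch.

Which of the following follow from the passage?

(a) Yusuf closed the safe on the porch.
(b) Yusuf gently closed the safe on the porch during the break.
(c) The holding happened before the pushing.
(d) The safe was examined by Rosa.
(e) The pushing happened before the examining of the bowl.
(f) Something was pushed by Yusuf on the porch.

(a) Entailed — every conjunct here is already in the original closing event.
(b) Not entailed — 'gently' adds information not in the original event.
(c) Entailed — the narrative places the holding before the pushing.
(d) Not entailed — Rosa examined the bowl, not the safe; the safe belongs to the closing event.
(e) Not entailed — the narrative places the examining before the pushing, not after.
(f) Entailed — dropping 'for the client', 'in the evening' and generalizing the patient leaves a sub-description the original still satisfies.

(a), (c), (f)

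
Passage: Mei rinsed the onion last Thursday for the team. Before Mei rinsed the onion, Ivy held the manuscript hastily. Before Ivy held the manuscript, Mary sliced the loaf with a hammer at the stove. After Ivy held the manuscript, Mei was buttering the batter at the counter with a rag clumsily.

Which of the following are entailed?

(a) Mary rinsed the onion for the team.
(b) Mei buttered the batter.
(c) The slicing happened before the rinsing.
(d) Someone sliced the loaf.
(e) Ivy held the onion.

(c), (d)

(a) Not entailed — the passage has Mei rinsing the onion, not Mary.
(b) Not entailed — 'was buttering' is progressive on an accomplishment; it does not entail the completed 'buttered'.
(c) Entailed — the narrative places the slicing before the rinsing.
(d) Entailed — dropping 'at the stove', 'with a hammer' and generalizing the agent leaves a sub-description the original still satisfies.
(e) Not entailed — Ivy held the manuscript, not the onion; the onion belongs to the rinsing event.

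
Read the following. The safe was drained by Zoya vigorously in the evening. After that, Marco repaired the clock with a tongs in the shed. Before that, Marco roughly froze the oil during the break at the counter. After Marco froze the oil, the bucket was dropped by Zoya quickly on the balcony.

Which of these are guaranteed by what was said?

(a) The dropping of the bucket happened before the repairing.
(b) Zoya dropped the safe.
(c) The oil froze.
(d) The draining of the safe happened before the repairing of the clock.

(a) Not entailed — the narrative doesn't order the dropping relative to the repairing.
(b) Not entailed — Zoya dropped the bucket, not the safe; the safe belongs to the draining event.
(c) Entailed — 'Marco froze the oil' is causative; it entails the inchoative 'the oil froze'.
(d) Entailed — the narrative places the draining before the repairing.

(c), (d)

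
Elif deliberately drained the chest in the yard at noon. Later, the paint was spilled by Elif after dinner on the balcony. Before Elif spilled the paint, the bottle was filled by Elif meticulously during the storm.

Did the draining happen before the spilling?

The narrative orders the draining before the spilling.

yes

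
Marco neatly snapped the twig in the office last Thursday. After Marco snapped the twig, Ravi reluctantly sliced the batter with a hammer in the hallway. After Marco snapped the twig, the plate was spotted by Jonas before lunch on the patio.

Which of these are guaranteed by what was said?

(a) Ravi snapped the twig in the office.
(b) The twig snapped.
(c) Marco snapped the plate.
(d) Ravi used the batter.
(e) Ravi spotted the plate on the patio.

(b)

(a) Not entailed — the passage has Marco snapping the twig, not Ravi.
(b) Entailed — 'Marco snapped the twig' is causative; it entails the inchoative 'the twig snapped'.
(c) Not entailed — Marco snapped the twig, not the plate; the plate belongs to the spotting event.
(d) Not entailed — the batter is the patient, not an instrument — Ravi used a hammer.
(e) Not entailed — the passage has Jonas spotting the plate, not Ravi.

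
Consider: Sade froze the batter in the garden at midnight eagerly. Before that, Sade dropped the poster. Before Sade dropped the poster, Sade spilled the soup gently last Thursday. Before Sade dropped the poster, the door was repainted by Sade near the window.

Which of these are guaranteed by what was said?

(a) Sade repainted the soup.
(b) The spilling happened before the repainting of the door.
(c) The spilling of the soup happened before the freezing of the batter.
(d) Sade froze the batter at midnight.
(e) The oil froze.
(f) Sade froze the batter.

(c), (d), (f)

(a) Not entailed — Sade repainted the door, not the soup; the soup belongs to the spilling event.
(b) Not entailed — the narrative doesn't order the spilling relative to the repainting.
(c) Entailed — the narrative places the spilling before the freezing.
(d) Entailed — every conjunct here is already in the original freezing event.
(e) Not entailed — the batter is what froze, not the oil.
(f) Entailed — every conjunct here is already in the original freezing event.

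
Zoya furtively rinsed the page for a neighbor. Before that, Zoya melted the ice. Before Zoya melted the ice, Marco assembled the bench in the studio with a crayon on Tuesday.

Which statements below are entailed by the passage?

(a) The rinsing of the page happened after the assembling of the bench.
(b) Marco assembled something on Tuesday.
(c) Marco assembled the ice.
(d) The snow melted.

(a) Entailed — the narrative places the assembling before the rinsing.
(b) Entailed — dropping 'in the studio', 'with a crayon' and generalizing the patient leaves a sub-description the original still satisfies.
(c) Not entailed — Marco assembled the bench, not the ice; the ice belongs to the melting event.
(d) Not entailed — the ice is what melted, not the snow.

(a), (b)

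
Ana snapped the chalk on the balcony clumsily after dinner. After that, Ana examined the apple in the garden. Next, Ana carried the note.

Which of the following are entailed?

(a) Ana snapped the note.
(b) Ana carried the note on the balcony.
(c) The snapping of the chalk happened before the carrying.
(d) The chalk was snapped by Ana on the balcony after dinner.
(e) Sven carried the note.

(a) Not entailed — Ana snapped the chalk, not the note; the note belongs to the carrying event.
(b) Not entailed — 'on the balcony' adds information not in the original event.
(c) Entailed — the narrative places the snapping before the carrying.
(d) Entailed — the original entails any weakening of itself; this just drops 'clumsily'.
(e) Not entailed — the passage has Ana carrying the note, not Sven.

(c), (d)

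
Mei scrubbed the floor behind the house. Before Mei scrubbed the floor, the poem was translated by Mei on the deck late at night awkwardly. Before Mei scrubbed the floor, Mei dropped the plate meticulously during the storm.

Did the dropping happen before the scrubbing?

The narrative orders the dropping before the scrubbing.

yes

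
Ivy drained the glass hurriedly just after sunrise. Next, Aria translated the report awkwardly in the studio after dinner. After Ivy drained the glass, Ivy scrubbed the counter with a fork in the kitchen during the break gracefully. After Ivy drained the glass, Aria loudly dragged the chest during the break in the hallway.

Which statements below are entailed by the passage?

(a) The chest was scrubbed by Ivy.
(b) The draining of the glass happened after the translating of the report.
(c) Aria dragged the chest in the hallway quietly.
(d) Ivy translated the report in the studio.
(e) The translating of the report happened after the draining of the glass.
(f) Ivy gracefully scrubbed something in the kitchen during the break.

(a) Not entailed — Ivy scrubbed the counter, not the chest; the chest belongs to the dragging event.
(b) Not entailed — the narrative places the draining before the translating, not after.
(c) Not entailed — 'quietly' adds a manner not in (and inconsistent with) the original.
(d) Not entailed — the passage has Aria translating the report, not Ivy.
(e) Entailed — the narrative places the draining before the translating.
(f) Entailed — the original entails any weakening of itself; this just drops 'with a fork' and generalizes the patient.

(e), (f)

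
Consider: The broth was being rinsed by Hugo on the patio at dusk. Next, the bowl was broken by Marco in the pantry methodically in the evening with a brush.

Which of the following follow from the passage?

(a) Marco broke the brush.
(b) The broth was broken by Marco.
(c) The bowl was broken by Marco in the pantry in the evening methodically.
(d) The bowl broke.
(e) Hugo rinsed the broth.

(a) Not entailed — the brush is the instrument, not what was broken.
(b) Not entailed — Marco broke the bowl, not the broth; the broth belongs to the rinsing event.
(c) Entailed — dropping 'with a brush' leaves a sub-description the original still satisfies.
(d) Entailed — 'Marco broke the bowl' is causative; it entails the inchoative 'the bowl broke'.
(e) Entailed — 'rinse' is an activity; 'was rinsing' entails that some rinsing happened, so 'rinsed' holds.

(c), (d), (e)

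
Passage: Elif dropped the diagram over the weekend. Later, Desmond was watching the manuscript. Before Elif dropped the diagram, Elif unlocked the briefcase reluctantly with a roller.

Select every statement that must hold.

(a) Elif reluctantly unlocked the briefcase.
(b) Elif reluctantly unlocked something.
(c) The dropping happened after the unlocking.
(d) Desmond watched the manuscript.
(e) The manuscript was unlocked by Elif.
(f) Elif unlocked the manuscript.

(a), (b), (c), (d)

(a) Entailed — the original entails any weakening of itself; this just drops 'with a roller'.
(b) Entailed — this follows by dropping conjuncts from the unlocking event's description.
(c) Entailed — the narrative places the unlocking before the dropping.
(d) Entailed — 'watch' is an activity; 'was watching' entails that some watching happened, so 'watched' holds.
(e) Not entailed — Elif unlocked the briefcase, not the manuscript; the manuscript belongs to the watching event.
(f) Not entailed — Elif unlocked the briefcase, not the manuscript; the manuscript belongs to the watching event.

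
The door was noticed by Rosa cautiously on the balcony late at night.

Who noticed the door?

Rosa

'Rosa' marks the agent of the noticing event.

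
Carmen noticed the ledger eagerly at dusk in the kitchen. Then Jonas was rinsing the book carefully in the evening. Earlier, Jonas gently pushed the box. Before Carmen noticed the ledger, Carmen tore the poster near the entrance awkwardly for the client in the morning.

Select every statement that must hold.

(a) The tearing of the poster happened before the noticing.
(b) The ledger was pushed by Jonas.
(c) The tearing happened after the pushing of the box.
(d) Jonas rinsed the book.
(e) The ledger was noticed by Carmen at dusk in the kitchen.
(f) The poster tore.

(a) Entailed — the narrative places the tearing before the noticing.
(b) Not entailed — Jonas pushed the box, not the ledger; the ledger belongs to the noticing event.
(c) Not entailed — the narrative doesn't order the pushing relative to the tearing.
(d) Entailed — 'rinse' is an activity; 'was rinsing' entails that some rinsing happened, so 'rinsed' holds.
(e) Entailed — the original entails any weakening of itself; this just drops 'eagerly'.
(f) Entailed — 'Carmen tore the poster' is causative; it entails the inchoative 'the poster tore'.

(a), (d), (e), (f)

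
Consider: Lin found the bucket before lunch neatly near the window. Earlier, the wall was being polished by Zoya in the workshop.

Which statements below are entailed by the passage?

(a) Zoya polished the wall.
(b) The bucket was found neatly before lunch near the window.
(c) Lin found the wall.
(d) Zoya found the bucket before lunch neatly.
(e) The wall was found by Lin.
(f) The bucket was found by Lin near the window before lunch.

(a) Entailed — 'polish' is an activity; 'was polishing' entails that some polishing happened, so 'polished' holds.
(b) Entailed — every conjunct here is already in the original finding event.
(c) Not entailed — Lin found the bucket, not the wall; the wall belongs to the polishing event.
(d) Not entailed — the passage has Lin finding the bucket, not Zoya.
(e) Not entailed — Lin found the bucket, not the wall; the wall belongs to the polishing event.
(f) Entailed — the original entails any weakening of itself; this just drops 'neatly'.

(a), (b), (f)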